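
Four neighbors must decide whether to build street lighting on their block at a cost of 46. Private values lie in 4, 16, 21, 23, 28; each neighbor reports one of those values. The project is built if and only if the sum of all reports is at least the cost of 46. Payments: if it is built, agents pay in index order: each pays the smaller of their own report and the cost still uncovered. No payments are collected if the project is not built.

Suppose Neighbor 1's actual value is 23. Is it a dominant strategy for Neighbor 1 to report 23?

No

Consider the case where Neighbor 2 reports 4, Neighbor 3 reports 4 and Neighbor 4 reports 21.
Truthful report 23: project built, pays 23, utility 23 - 23 = 0.
Report 21 instead: project built, pays 21, utility 23 - 21 = 2.
Since 2 > 0, reporting 21 is strictly better here, so truthful reporting is not dominant.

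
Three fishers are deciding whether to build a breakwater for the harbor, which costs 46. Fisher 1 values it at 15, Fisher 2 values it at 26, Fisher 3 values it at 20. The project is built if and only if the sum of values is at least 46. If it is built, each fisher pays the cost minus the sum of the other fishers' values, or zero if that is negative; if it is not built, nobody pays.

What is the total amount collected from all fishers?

16

Total value 61 ≥ cost 46, so it is built.
Fisher 1: others sum to 46; max(0, 46 - 46) = 0.
Fisher 2: others sum to 35; max(0, 46 - 35) = 11.
Fisher 3: others sum to 41; max(0, 46 - 41) = 5.
Total collected = 0 + 11 + 5 = 16.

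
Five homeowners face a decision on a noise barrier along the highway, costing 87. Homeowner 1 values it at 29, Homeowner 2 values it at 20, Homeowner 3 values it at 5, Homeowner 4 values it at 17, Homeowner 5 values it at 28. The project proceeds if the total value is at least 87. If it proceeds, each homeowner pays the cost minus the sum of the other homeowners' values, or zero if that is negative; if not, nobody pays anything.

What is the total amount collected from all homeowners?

46

Total value 99 ≥ cost 87, so it is built.
Homeowner 1: others sum to 70; max(0, 87 - 70) = 17.
Homeowner 2: others sum to 79; max(0, 87 - 79) = 8.
Homeowner 3: others sum to 94; max(0, 87 - 94) = 0.
Homeowner 4: others sum to 82; max(0, 87 - 82) = 5.
Homeowner 5: others sum to 71; max(0, 87 - 71) = 16.
Total collected = 17 + 8 + 0 + 5 + 16 = 46.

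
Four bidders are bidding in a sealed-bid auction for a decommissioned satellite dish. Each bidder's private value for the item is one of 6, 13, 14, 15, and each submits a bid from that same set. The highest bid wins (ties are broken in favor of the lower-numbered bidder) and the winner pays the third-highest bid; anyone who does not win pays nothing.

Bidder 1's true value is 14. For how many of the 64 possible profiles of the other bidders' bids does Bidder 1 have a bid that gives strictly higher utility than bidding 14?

12

Others bid (6, 6, 15): truth gives 0; bid 15 gives 8 > 0. Violating.
Others bid (6, 13, 15): truth gives 0; bid 15 gives 1 > 0. Violating.
Others bid (6, 15, 6): truth gives 0; bid 15 gives 8 > 0. Violating.
Others bid (6, 15, 13): truth gives 0; bid 15 gives 1 > 0. Violating.
Others bid (6, 6, 6): truth gives 8; no alternative beats it.
Others bid (6, 6, 13): truth gives 8; no alternative beats it.
(Checking all 64 profiles: 12 have a profitable deviation, 52 do not.)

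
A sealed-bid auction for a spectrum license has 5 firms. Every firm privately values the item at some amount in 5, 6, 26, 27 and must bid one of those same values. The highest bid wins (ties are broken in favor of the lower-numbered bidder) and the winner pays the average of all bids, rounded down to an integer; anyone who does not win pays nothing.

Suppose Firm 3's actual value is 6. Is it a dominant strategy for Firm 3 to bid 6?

Check each profile of the others' bids and compare truth against every alternative bid.
Others bid (5, 5, 5, 5): truth gives 1, best alternative gives 0.
Others bid (5, 5, 5, 6): truth gives 1, best alternative gives 0.
Others bid (5, 5, 6, 5): truth gives 1, best alternative gives 0.
Others bid (5, 5, 6, 6): truth gives 1, best alternative gives 0.
Others bid (5, 5, 5, 26): truth gives 0, best alternative gives 0.
Others bid (5, 5, 5, 27): truth gives 0, best alternative gives 0.
(Remaining 250 profiles checked similarly; truth is weakly best in each.)
In every case the truthful bid is at least as good as any alternative, so it is a dominant strategy.

Yes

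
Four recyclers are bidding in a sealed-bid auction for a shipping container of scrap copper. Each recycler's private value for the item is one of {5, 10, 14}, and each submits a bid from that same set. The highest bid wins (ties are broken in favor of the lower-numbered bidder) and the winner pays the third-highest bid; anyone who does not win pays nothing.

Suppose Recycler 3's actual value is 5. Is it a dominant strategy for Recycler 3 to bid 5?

Check each profile of the others' bids and compare truth against every alternative bid.
Others bid (5, 5, 5): truth gives 0, best alternative gives 0.
Others bid (5, 5, 10): truth gives 0, best alternative gives 0.
Others bid (5, 5, 14): truth gives 0, best alternative gives 0.
Others bid (5, 10, 5): truth gives 0, best alternative gives 0.
Others bid (5, 10, 10): truth gives 0, best alternative gives 0.
Others bid (5, 10, 14): truth gives 0, best alternative gives 0.
(Remaining 21 profiles checked similarly; truth is weakly best in each.)
In every case the truthful bid is at least as good as any alternative, so it is a dominant strategy.

Yes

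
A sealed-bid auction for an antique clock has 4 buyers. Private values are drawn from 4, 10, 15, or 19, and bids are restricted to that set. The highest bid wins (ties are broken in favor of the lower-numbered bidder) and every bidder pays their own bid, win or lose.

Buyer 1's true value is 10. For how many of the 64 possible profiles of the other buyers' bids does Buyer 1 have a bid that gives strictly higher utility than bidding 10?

57

Others bid (4, 4, 4): truth gives 0; bid 4 gives 6 > 0. Violating.
Others bid (4, 4, 15): truth gives -10; bid 4 gives -4 > -10. Violating.
Others bid (4, 4, 19): truth gives -10; bid 4 gives -4 > -10. Violating.
Others bid (4, 10, 15): truth gives -10; bid 4 gives -4 > -10. Violating.
Others bid (4, 4, 10): truth gives 0; no alternative beats it.
Others bid (4, 10, 4): truth gives 0; no alternative beats it.
(Checking all 64 profiles: 57 have a profitable deviation, 7 do not.)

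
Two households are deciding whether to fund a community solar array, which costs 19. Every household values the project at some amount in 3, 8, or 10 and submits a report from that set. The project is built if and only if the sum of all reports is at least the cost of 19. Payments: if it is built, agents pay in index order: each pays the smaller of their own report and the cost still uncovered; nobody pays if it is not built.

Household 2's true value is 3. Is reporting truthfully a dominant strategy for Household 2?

Check each profile of the others' reports and compare truth against every alternative report.
Others report (3): truth gives 0, best alternative gives 0.
Others report (8): truth gives 0, best alternative gives 0.
Others report (10): truth gives 0, best alternative gives 0.
In every case the truthful report is at least as good as any alternative, so it is a dominant strategy.

Yes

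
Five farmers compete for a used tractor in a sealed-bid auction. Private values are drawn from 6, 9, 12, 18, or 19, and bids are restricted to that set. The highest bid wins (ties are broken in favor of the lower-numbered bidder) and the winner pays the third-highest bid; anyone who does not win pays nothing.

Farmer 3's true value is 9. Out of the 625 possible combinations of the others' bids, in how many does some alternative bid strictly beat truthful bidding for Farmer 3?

Others bid (6, 6, 6, 12): truth gives 0; bid 12 gives 3 > 0. Violating.
Others bid (6, 6, 6, 18): truth gives 0; bid 18 gives 3 > 0. Violating.
Others bid (6, 6, 6, 19): truth gives 0; bid 19 gives 3 > 0. Violating.
Others bid (6, 6, 12, 6): truth gives 0; bid 12 gives 3 > 0. Violating.
Others bid (6, 6, 6, 6): truth gives 3; no alternative beats it.
Others bid (6, 6, 6, 9): truth gives 3; no alternative beats it.
(Checking all 625 profiles: 12 have a profitable deviation, 613 do not.)

12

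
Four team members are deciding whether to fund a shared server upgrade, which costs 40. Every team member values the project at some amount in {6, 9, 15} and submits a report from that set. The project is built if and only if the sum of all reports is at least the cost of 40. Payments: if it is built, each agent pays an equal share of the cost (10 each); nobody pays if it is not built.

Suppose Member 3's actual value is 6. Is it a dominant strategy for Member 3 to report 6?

Check each profile of the others' reports and compare truth against every alternative report.
Others report (9, 9, 15): truth gives 0, best alternative gives -4.
Others report (9, 15, 9): truth gives 0, best alternative gives -4.
Others report (15, 9, 9): truth gives 0, best alternative gives -4.
Others report (6, 15, 15): truth gives -4, best alternative gives -4.
Others report (9, 15, 15): truth gives -4, best alternative gives -4.
Others report (15, 6, 15): truth gives -4, best alternative gives -4.
(Remaining 21 profiles checked similarly; truth is weakly best in each.)
In every case the truthful report is at least as good as any alternative, so it is a dominant strategy.

Yes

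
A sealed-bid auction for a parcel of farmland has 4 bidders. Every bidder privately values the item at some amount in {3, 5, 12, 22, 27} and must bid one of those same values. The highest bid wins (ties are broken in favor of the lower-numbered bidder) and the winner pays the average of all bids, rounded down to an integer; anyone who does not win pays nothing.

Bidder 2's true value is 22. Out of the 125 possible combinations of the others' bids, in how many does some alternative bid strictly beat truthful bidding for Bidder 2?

61

Others bid (3, 3, 3): truth gives 15; bid 5 gives 19 > 15. Violating.
Others bid (3, 3, 5): truth gives 14; bid 5 gives 18 > 14. Violating.
Others bid (3, 3, 12): truth gives 12; bid 12 gives 15 > 12. Violating.
Others bid (3, 3, 27): truth gives 0; bid 27 gives 7 > 0. Violating.
Others bid (3, 3, 22): truth gives 10; no alternative beats it.
Others bid (3, 5, 22): truth gives 9; no alternative beats it.
(Checking all 125 profiles: 61 have a profitable deviation, 64 do not.)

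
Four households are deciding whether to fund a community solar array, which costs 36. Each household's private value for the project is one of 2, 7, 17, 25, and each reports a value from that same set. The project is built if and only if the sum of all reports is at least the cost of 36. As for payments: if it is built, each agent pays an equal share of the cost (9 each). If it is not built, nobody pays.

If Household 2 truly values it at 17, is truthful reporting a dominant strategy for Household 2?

Consider the case where Household 1 reports 2, Household 3 reports 2 and Household 4 reports 7.
Truthful report 17: project not built, utility 0.
Report 25 instead: project built, pays 9, utility 17 - 9 = 8.
Since 8 > 0, reporting 25 is strictly better here, so truthful reporting is not dominant.

No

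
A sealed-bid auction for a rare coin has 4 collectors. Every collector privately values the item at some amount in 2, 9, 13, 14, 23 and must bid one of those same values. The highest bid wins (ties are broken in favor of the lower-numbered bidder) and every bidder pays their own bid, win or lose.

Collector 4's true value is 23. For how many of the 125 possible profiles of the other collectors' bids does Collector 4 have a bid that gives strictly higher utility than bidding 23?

88

Others bid (2, 2, 2): truth gives 0; bid 9 gives 14 > 0. Violating.
Others bid (2, 2, 9): truth gives 0; bid 13 gives 10 > 0. Violating.
Others bid (2, 2, 13): truth gives 0; bid 14 gives 9 > 0. Violating.
Others bid (2, 2, 23): truth gives -23; bid 2 gives -2 > -23. Violating.
Others bid (2, 2, 14): truth gives 0; no alternative beats it.
Others bid (2, 9, 14): truth gives 0; no alternative beats it.
(Checking all 125 profiles: 88 have a profitable deviation, 37 do not.)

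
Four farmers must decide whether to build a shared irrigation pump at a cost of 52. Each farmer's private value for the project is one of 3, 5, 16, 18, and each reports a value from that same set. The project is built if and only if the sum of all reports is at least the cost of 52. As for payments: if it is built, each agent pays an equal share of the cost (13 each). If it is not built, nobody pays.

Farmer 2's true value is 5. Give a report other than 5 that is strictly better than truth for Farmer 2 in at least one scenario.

3

Suppose Farmer 1 reports 16, Farmer 3 reports 16 and Farmer 4 reports 16.
Report 5: project built, pays 13, utility 5 - 13 = -8.
Report 3: project not built, utility 0.
So reporting 3 beats truth here (0 > -8).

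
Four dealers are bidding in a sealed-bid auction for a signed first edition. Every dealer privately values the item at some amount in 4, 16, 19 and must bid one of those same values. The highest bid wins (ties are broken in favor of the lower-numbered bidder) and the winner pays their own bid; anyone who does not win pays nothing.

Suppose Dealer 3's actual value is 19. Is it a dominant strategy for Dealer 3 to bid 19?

No

Consider the case where Dealer 1 bids 4, Dealer 2 bids 4 and Dealer 4 bids 4.
Truthful bid 19: wins, pays 19, utility 19 - 19 = 0.
Bid 16 instead: wins, pays 16, utility 19 - 16 = 3.
Since 3 > 0, bidding 16 is strictly better here, so truthful bidding is not dominant.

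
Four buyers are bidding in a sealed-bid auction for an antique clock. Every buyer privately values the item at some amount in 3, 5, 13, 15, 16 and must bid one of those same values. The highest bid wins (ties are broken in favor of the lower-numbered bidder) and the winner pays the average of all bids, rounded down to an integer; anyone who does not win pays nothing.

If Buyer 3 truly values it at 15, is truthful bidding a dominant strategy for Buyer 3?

Consider the case where Buyer 1 bids 3, Buyer 2 bids 3 and Buyer 4 bids 3.
Truthful bid 15: wins, pays 6, utility 15 - 6 = 9.
Bid 5 instead: wins, pays 3, utility 15 - 3 = 12.
Since 12 > 9, bidding 5 is strictly better here, so truthful bidding is not dominant.

No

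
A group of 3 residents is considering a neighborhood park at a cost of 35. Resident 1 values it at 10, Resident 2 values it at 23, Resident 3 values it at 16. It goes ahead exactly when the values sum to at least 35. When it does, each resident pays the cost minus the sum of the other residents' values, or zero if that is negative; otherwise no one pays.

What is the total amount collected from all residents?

11

Total value 49 ≥ cost 35, so it is built.
Resident 1: others sum to 39; max(0, 35 - 39) = 0.
Resident 2: others sum to 26; max(0, 35 - 26) = 9.
Resident 3: others sum to 33; max(0, 35 - 33) = 2.
Total collected = 0 + 9 + 2 = 11.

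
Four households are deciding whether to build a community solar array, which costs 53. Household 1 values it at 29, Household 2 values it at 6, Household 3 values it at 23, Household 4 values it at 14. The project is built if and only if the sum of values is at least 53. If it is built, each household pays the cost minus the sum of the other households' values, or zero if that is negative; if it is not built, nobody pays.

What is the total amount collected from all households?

14

Total value 72 ≥ cost 53, so it is built.
Household 1: others sum to 43; max(0, 53 - 43) = 10.
Household 2: others sum to 66; max(0, 53 - 66) = 0.
Household 3: others sum to 49; max(0, 53 - 49) = 4.
Household 4: others sum to 58; max(0, 53 - 58) = 0.
Total collected = 10 + 0 + 4 + 0 = 14.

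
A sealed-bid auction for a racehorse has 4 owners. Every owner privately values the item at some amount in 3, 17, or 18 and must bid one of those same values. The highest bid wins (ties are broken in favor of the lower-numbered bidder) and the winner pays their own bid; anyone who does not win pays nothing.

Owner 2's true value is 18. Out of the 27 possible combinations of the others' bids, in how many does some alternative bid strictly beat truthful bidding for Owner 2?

Others bid (3, 3, 3): truth gives 0; bid 17 gives 1 > 0. Violating.
Others bid (3, 3, 17): truth gives 0; bid 17 gives 1 > 0. Violating.
Others bid (3, 17, 3): truth gives 0; bid 17 gives 1 > 0. Violating.
Others bid (3, 17, 17): truth gives 0; bid 17 gives 1 > 0. Violating.
Others bid (3, 3, 18): truth gives 0; no alternative beats it.
Others bid (3, 17, 18): truth gives 0; no alternative beats it.
(Checking all 27 profiles: 4 have a profitable deviation, 23 do not.)

4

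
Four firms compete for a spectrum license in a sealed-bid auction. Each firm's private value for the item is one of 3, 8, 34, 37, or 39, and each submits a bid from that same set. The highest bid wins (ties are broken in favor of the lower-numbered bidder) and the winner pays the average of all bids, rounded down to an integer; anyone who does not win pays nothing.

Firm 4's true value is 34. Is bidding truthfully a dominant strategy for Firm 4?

Consider the case where Firm 1 bids 3, Firm 2 bids 3 and Firm 3 bids 3.
Truthful bid 34: wins, pays 10, utility 34 - 10 = 24.
Bid 8 instead: wins, pays 4, utility 34 - 4 = 30.
Since 30 > 24, bidding 8 is strictly better here, so truthful bidding is not dominant.

No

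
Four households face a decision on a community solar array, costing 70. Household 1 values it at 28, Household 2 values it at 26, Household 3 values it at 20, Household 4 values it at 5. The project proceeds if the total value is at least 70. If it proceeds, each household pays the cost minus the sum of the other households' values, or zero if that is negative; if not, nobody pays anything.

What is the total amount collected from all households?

47

Total value 79 ≥ cost 70, so it is built.
Household 1: others sum to 51; max(0, 70 - 51) = 19.
Household 2: others sum to 53; max(0, 70 - 53) = 17.
Household 3: others sum to 59; max(0, 70 - 59) = 11.
Household 4: others sum to 74; max(0, 70 - 74) = 0.
Total collected = 19 + 17 + 11 + 0 = 47.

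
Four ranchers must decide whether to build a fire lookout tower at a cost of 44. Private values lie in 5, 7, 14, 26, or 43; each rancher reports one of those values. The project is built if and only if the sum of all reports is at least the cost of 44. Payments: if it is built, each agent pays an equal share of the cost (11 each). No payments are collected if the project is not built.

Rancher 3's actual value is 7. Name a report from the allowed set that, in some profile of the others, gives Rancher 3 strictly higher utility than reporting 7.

5

Suppose Rancher 1 reports 5, Rancher 2 reports 7 and Rancher 4 reports 26.
Report 7: project built, pays 11, utility 7 - 11 = -4.
Report 5: project not built, utility 0.
So reporting 5 beats truth here (0 > -4).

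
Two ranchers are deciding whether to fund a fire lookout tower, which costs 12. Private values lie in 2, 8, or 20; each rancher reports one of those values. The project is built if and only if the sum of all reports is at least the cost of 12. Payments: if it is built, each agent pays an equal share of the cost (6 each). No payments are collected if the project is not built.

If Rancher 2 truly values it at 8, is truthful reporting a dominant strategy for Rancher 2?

No

Consider the case where Rancher 1 reports 2.
Truthful report 8: project not built, utility 0.
Report 20 instead: project built, pays 6, utility 8 - 6 = 2.
Since 2 > 0, reporting 20 is strictly better here, so truthful reporting is not dominant.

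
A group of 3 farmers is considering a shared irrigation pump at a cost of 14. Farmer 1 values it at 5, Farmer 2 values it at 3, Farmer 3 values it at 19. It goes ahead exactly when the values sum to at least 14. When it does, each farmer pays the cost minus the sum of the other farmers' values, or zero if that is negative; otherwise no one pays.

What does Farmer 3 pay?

6

Total value 27 ≥ cost 14, so the project is built.
The other farmers' values sum to 8.
Cost minus that sum is 14 - 8 = 6.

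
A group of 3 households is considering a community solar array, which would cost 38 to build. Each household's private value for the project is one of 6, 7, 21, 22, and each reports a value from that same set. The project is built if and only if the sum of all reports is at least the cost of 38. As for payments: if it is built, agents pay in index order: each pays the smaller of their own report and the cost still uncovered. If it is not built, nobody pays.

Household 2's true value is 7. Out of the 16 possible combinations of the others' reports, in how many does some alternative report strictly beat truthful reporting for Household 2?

4

Others report (21, 21): truth gives 0; report 6 gives 1 > 0. Violating.
Others report (21, 22): truth gives 0; report 6 gives 1 > 0. Violating.
Others report (22, 21): truth gives 0; report 6 gives 1 > 0. Violating.
Others report (22, 22): truth gives 0; report 6 gives 1 > 0. Violating.
Others report (6, 6): truth gives 0; no alternative beats it.
Others report (6, 7): truth gives 0; no alternative beats it.
(Checking all 16 profiles: 4 have a profitable deviation, 12 do not.)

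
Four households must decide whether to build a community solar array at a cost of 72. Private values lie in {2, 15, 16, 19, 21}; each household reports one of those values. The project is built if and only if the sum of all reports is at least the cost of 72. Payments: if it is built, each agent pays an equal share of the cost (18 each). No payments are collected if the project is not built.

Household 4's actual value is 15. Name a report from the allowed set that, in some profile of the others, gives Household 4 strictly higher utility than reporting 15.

2

Suppose Household 1 reports 15, Household 2 reports 21 and Household 3 reports 21.
Report 15: project built, pays 18, utility 15 - 18 = -3.
Report 2: project not built, utility 0.
So reporting 2 beats truth here (0 > -3).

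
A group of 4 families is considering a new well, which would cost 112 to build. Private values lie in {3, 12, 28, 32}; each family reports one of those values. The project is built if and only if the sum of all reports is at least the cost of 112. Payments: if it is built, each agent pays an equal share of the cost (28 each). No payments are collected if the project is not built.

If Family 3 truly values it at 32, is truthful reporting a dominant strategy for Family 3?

Check each profile of the others' reports and compare truth against every alternative report.
Others report (28, 28, 28): truth gives 4, best alternative gives 4.
Others report (28, 28, 32): truth gives 4, best alternative gives 4.
Others report (28, 32, 28): truth gives 4, best alternative gives 4.
Others report (28, 32, 32): truth gives 4, best alternative gives 4.
Others report (32, 28, 28): truth gives 4, best alternative gives 4.
Others report (32, 28, 32): truth gives 4, best alternative gives 4.
(Remaining 58 profiles checked similarly; truth is weakly best in each.)
In every case the truthful report is at least as good as any alternative, so it is a dominant strategy.

Yes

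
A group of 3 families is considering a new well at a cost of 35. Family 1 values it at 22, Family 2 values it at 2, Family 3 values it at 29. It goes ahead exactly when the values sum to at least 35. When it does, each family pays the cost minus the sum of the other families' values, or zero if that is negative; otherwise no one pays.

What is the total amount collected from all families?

Total value 53 ≥ cost 35, so it is built.
Family 1: others sum to 31; max(0, 35 - 31) = 4.
Family 2: others sum to 51; max(0, 35 - 51) = 0.
Family 3: others sum to 24; max(0, 35 - 24) = 11.
Total collected = 4 + 0 + 11 = 15.

15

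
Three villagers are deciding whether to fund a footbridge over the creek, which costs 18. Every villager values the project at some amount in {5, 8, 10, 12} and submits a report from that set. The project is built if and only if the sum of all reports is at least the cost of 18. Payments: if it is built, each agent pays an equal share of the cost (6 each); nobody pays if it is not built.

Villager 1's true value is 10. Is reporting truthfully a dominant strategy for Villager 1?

Yes

Check each profile of the others' reports and compare truth against every alternative report.
Others report (5, 5): truth gives 4, best alternative gives 4.
Others report (5, 8): truth gives 4, best alternative gives 4.
Others report (5, 10): truth gives 4, best alternative gives 4.
Others report (5, 12): truth gives 4, best alternative gives 4.
Others report (8, 5): truth gives 4, best alternative gives 4.
Others report (8, 8): truth gives 4, best alternative gives 4.
(Remaining 10 profiles checked similarly; truth is weakly best in each.)
In every case the truthful report is at least as good as any alternative, so it is a dominant strategy.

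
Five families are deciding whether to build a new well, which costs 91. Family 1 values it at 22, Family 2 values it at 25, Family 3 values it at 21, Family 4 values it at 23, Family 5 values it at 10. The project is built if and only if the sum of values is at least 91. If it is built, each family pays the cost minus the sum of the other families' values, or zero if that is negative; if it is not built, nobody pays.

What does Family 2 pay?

15

Total value 101 ≥ cost 91, so the project is built.
The other families' values sum to 76.
Cost minus that sum is 91 - 76 = 15.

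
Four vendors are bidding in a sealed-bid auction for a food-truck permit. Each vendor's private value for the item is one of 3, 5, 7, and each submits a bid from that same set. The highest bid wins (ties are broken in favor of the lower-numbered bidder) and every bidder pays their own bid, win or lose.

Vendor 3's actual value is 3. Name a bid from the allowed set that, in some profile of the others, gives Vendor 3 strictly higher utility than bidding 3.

5

Suppose Vendor 1 bids 3, Vendor 2 bids 3 and Vendor 4 bids 3.
Bid 3: loses but pays 3, utility -3.
Bid 5: wins, pays 5, utility 3 - 5 = -2.
So bidding 5 beats truth here (-2 > -3).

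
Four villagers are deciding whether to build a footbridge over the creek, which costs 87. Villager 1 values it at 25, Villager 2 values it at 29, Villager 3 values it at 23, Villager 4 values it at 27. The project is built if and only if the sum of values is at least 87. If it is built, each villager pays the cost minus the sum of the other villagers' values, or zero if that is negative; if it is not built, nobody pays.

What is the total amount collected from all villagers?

Total value 104 ≥ cost 87, so it is built.
Villager 1: others sum to 79; max(0, 87 - 79) = 8.
Villager 2: others sum to 75; max(0, 87 - 75) = 12.
Villager 3: others sum to 81; max(0, 87 - 81) = 6.
Villager 4: others sum to 77; max(0, 87 - 77) = 10.
Total collected = 8 + 12 + 6 + 10 = 36.

36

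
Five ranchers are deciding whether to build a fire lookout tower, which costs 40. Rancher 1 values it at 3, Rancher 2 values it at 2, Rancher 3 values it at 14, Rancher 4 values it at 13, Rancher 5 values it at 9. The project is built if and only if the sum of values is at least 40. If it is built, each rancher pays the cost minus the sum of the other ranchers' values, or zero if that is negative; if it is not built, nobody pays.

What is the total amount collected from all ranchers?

Total value 41 ≥ cost 40, so it is built.
Rancher 1: others sum to 38; max(0, 40 - 38) = 2.
Rancher 2: others sum to 39; max(0, 40 - 39) = 1.
Rancher 3: others sum to 27; max(0, 40 - 27) = 13.
Rancher 4: others sum to 28; max(0, 40 - 28) = 12.
Rancher 5: others sum to 32; max(0, 40 - 32) = 8.
Total collected = 2 + 1 + 13 + 12 + 8 = 36.

36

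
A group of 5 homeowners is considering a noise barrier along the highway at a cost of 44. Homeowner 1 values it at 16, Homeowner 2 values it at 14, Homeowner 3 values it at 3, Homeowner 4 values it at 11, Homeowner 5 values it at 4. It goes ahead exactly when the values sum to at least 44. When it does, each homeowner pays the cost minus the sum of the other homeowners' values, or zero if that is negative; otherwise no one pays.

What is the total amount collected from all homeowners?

Total value 48 ≥ cost 44, so it is built.
Homeowner 1: others sum to 32; max(0, 44 - 32) = 12.
Homeowner 2: others sum to 34; max(0, 44 - 34) = 10.
Homeowner 3: others sum to 45; max(0, 44 - 45) = 0.
Homeowner 4: others sum to 37; max(0, 44 - 37) = 7.
Homeowner 5: others sum to 44; max(0, 44 - 44) = 0.
Total collected = 12 + 10 + 0 + 7 + 0 = 29.

29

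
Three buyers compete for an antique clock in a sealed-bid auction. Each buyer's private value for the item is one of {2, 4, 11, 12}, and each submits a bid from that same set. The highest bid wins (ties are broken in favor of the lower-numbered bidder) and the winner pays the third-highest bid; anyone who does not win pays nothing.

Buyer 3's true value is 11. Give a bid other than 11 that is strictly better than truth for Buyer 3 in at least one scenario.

Suppose Buyer 1 bids 2 and Buyer 2 bids 11.
Bid 11: loses, pays 0, utility 0.
Bid 12: wins, pays 2, utility 11 - 2 = 9.
So bidding 12 beats truth here (9 > 0).

12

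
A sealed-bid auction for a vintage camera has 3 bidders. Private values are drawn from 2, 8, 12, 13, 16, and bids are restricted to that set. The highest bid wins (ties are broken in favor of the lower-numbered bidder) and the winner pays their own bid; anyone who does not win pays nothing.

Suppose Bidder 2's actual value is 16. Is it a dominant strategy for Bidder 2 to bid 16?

No

Consider the case where Bidder 1 bids 2 and Bidder 3 bids 2.
Truthful bid 16: wins, pays 16, utility 16 - 16 = 0.
Bid 8 instead: wins, pays 8, utility 16 - 8 = 8.
Since 8 > 0, bidding 8 is strictly better here, so truthful bidding is not dominant.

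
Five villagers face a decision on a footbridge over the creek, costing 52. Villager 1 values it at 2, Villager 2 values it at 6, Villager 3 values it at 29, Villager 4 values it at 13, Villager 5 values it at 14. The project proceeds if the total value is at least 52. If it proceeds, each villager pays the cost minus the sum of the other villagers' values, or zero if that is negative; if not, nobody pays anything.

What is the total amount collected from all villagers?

Total value 64 ≥ cost 52, so it is built.
Villager 1: others sum to 62; max(0, 52 - 62) = 0.
Villager 2: others sum to 58; max(0, 52 - 58) = 0.
Villager 3: others sum to 35; max(0, 52 - 35) = 17.
Villager 4: others sum to 51; max(0, 52 - 51) = 1.
Villager 5: others sum to 50; max(0, 52 - 50) = 2.
Total collected = 0 + 0 + 17 + 1 + 2 = 20.

20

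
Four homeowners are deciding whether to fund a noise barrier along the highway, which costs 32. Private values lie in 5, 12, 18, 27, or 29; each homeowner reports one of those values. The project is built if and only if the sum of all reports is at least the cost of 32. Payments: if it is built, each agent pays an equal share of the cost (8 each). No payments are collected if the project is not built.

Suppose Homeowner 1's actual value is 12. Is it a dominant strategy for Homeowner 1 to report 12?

Consider the case where Homeowner 2 reports 5, Homeowner 3 reports 5 and Homeowner 4 reports 5.
Truthful report 12: project not built, utility 0.
Report 18 instead: project built, pays 8, utility 12 - 8 = 4.
Since 4 > 0, reporting 18 is strictly better here, so truthful reporting is not dominant.

No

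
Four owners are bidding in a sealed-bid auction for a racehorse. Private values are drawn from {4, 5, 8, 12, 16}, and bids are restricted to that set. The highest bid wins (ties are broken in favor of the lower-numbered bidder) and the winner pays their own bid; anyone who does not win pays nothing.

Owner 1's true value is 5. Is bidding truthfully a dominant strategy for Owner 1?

Consider the case where Owner 2 bids 4, Owner 3 bids 4 and Owner 4 bids 4.
Truthful bid 5: wins, pays 5, utility 5 - 5 = 0.
Bid 4 instead: wins, pays 4, utility 5 - 4 = 1.
Since 1 > 0, bidding 4 is strictly better here, so truthful bidding is not dominant.

No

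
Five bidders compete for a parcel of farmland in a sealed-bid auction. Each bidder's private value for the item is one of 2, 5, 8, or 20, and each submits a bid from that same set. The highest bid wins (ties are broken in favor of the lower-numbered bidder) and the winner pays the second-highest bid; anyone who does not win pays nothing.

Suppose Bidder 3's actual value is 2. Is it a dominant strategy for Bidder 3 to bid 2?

Yes

Check each profile of the others' bids and compare truth against every alternative bid.
Others bid (2, 2, 2, 5): truth gives 0, best alternative gives -3.
Others bid (2, 2, 5, 2): truth gives 0, best alternative gives -3.
Others bid (2, 2, 5, 5): truth gives 0, best alternative gives -3.
Others bid (2, 2, 2, 2): truth gives 0, best alternative gives 0.
Others bid (2, 2, 2, 8): truth gives 0, best alternative gives 0.
Others bid (2, 2, 2, 20): truth gives 0, best alternative gives 0.
(Remaining 250 profiles checked similarly; truth is weakly best in each.)
In every case the truthful bid is at least as good as any alternative, so it is a dominant strategy.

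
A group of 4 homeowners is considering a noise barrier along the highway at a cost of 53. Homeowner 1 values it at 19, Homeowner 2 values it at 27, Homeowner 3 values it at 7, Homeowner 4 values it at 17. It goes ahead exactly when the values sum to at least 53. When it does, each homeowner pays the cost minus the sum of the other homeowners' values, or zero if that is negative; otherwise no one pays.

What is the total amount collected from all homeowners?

12

Total value 70 ≥ cost 53, so it is built.
Homeowner 1: others sum to 51; max(0, 53 - 51) = 2.
Homeowner 2: others sum to 43; max(0, 53 - 43) = 10.
Homeowner 3: others sum to 63; max(0, 53 - 63) = 0.
Homeowner 4: others sum to 53; max(0, 53 - 53) = 0.
Total collected = 2 + 10 + 0 + 0 = 12.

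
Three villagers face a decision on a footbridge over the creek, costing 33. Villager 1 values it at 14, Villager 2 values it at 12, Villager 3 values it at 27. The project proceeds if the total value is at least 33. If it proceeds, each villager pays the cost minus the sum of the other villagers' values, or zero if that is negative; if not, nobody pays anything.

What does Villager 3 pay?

Total value 53 ≥ cost 33, so the project is built.
The other villagers' values sum to 26.
Cost minus that sum is 33 - 26 = 7.

7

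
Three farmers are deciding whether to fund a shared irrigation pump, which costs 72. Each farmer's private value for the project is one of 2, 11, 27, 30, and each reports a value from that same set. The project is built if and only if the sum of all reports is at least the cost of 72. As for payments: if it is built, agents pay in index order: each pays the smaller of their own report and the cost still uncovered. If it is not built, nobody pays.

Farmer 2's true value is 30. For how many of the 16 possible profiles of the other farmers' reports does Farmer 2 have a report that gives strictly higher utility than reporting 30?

4

Others report (27, 27): truth gives 0; report 27 gives 3 > 0. Violating.
Others report (27, 30): truth gives 0; report 27 gives 3 > 0. Violating.
Others report (30, 27): truth gives 0; report 27 gives 3 > 0. Violating.
Others report (30, 30): truth gives 0; report 27 gives 3 > 0. Violating.
Others report (2, 2): truth gives 0; no alternative beats it.
Others report (2, 11): truth gives 0; no alternative beats it.
(Checking all 16 profiles: 4 have a profitable deviation, 12 do not.)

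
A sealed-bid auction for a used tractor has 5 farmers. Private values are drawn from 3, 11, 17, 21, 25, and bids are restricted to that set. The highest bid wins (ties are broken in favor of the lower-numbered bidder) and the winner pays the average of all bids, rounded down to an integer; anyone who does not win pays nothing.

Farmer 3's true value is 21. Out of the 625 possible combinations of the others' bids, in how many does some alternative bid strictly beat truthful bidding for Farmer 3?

260

Others bid (3, 3, 3, 3): truth gives 15; bid 11 gives 17 > 15. Violating.
Others bid (3, 3, 3, 11): truth gives 13; bid 11 gives 15 > 13. Violating.
Others bid (3, 3, 3, 17): truth gives 12; bid 17 gives 13 > 12. Violating.
Others bid (3, 3, 3, 25): truth gives 0; bid 25 gives 10 > 0. Violating.
Others bid (3, 3, 3, 21): truth gives 11; no alternative beats it.
Others bid (3, 3, 11, 21): truth gives 10; no alternative beats it.
(Checking all 625 profiles: 260 have a profitable deviation, 365 do not.)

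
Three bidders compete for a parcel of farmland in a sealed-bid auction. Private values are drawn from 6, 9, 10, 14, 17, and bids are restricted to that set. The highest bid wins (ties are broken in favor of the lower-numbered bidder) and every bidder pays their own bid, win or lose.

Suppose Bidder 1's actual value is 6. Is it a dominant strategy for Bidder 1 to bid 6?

Consider the case where Bidder 2 bids 6 and Bidder 3 bids 9.
Truthful bid 6: loses but pays 6, utility -6.
Bid 9 instead: wins, pays 9, utility 6 - 9 = -3.
Since -3 > -6, bidding 9 is strictly better here, so truthful bidding is not dominant.

No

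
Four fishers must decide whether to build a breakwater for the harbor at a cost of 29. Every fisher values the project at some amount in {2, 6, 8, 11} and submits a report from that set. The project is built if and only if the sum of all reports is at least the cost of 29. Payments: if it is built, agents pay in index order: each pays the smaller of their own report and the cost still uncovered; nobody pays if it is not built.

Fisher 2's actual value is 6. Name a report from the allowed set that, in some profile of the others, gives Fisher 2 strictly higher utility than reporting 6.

Suppose Fisher 1 reports 6, Fisher 3 reports 11 and Fisher 4 reports 11.
Report 6: project built, pays 6, utility 6 - 6 = 0.
Report 2: project built, pays 2, utility 6 - 2 = 4.
So reporting 2 beats truth here (4 > 0).

2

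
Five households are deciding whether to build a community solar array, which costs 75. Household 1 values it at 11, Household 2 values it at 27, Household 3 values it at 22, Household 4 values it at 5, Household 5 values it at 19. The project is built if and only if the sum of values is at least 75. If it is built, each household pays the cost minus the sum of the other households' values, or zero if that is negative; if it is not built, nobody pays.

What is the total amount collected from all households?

Total value 84 ≥ cost 75, so it is built.
Household 1: others sum to 73; max(0, 75 - 73) = 2.
Household 2: others sum to 57; max(0, 75 - 57) = 18.
Household 3: others sum to 62; max(0, 75 - 62) = 13.
Household 4: others sum to 79; max(0, 75 - 79) = 0.
Household 5: others sum to 65; max(0, 75 - 65) = 10.
Total collected = 2 + 18 + 13 + 0 + 10 = 43.

43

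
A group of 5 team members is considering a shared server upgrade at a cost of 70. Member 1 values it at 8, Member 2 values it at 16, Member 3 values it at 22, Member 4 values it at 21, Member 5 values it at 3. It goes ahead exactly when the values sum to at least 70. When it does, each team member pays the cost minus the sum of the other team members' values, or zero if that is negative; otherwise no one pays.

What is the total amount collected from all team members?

Total value 70 ≥ cost 70, so it is built.
Member 1: others sum to 62; max(0, 70 - 62) = 8.
Member 2: others sum to 54; max(0, 70 - 54) = 16.
Member 3: others sum to 48; max(0, 70 - 48) = 22.
Member 4: others sum to 49; max(0, 70 - 49) = 21.
Member 5: others sum to 67; max(0, 70 - 67) = 3.
Total collected = 8 + 16 + 22 + 21 + 3 = 70.

70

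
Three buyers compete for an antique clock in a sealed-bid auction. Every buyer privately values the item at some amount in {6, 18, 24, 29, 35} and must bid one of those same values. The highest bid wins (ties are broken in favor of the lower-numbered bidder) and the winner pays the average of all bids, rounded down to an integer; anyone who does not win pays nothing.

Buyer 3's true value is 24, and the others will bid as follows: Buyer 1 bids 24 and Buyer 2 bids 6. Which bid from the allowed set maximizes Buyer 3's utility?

29

Bid 6: loses, pays 0, utility 0.
Bid 18: loses, pays 0, utility 0.
Bid 24: loses, pays 0, utility 0.
Bid 29: wins, pays 19, utility 24 - 19 = 5.
Bid 35: wins, pays 21, utility 24 - 21 = 3.
The best choice is 29 with utility 5.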